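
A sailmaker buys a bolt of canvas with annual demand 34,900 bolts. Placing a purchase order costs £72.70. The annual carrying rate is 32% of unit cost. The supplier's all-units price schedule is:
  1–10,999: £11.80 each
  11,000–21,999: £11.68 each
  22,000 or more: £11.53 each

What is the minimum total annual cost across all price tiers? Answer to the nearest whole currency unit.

Holding cost per unit per year at price C is H = 0.32·C.
Evaluate total cost at each tier's feasible EOQ or, if the EOQ is below the tier, at the tier's minimum quantity.
EOQ at £11.80 = 1159.3 (feasible in tier 1): TC = 34,900×£11.80 + (34,900/1159.3)×72.7 + (1159.3/2)×0.32×£11.80 = £416,197.35.
EOQ at £11.68 = 1165.2 < 11000, so use break Q=11000: TC = 34,900×£11.68 + (34,900/11000.0)×72.7 + (11000.0/2)×0.32×£11.68 = £428,419.46.
EOQ at £11.53 = 1172.7 < 22000, so use break Q=22000: TC = 34,900×£11.53 + (34,900/22000.0)×72.7 + (22000.0/2)×0.32×£11.53 = £443,097.93.
Lowest total cost among the candidates is at Q = 1159.3.

TC* ≈ £416,197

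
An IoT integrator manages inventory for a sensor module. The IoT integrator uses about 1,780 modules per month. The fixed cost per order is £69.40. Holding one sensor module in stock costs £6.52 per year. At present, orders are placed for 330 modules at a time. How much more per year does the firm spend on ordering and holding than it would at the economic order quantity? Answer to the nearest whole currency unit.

Extra cost ≈ £1,171 per year

Annual demand D = 1,780 × 12 = 21,360.
EOQ = √(2DS/H) = √(2 × 21,360 × 69.4 / 6.52) ≈ 674.33.
Cost at Q* = (D/Q*)S + (Q*/2)H = √(2DSH) ≈ £4,396.62.
Cost at Q = 330: (21,360/330)×69.4 + (330/2)×6.52 = £4,492.07 + £1,075.80 = £5,567.87.
Excess = £5,567.87 − £4,396.62 = £1,171.25.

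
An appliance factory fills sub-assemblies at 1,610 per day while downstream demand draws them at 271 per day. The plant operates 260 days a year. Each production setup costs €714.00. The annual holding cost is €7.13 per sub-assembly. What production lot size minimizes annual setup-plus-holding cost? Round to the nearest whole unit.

Q* ≈ 4,119 sub-assemblies

Annual demand D = 271 × 260 = 70,460.
Production build-up factor (1 − d/p) = 1 − 271/1,610 = 0.8317.
Q* = √(2DS / (H(1 − d/p))) = √(2 × 70,460 × 714 / (7.13 × 0.8317)).
= √(100,616,880 / 5.9299) ≈ 4119.204.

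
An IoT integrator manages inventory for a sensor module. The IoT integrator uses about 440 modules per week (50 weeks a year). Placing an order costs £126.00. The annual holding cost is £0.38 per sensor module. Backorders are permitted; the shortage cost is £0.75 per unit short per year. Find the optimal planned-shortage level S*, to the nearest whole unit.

Annual demand D = 440 × 50 = 22,000.
With planned backorders, Q* = √(2DS/H) · √((H+B)/B).
√(2DS/H) = √(2 × 22,000 × 126 / 0.38) = 3819.617.
√((H+B)/B) = √((0.38+0.75)/0.75) = 1.2275.
Q* ≈ 4688.440.
S* = Q* · H/(H+B) = 4688.440 × 0.38/1.13 ≈ 1576.644.

S* ≈ 1,577 modules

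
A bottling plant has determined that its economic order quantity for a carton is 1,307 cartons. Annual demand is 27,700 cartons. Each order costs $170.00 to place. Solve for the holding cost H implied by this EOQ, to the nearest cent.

Squaring Q* = √(2DS/H) gives Q*² = 2DS/H.
From Q* = √(2DS/H): H = 2DS / Q*² = 2 × 27,700 × 170 / 1,307² = 5.5132.

H ≈ $5.51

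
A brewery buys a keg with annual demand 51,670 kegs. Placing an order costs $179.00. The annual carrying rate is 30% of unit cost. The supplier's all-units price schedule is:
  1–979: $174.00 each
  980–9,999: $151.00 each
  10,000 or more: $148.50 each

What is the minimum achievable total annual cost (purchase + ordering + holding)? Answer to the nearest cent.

Holding cost per unit per year at price C is H = 0.30·C.
Evaluate total cost at each tier's feasible EOQ or, if the EOQ is below the tier, at the tier's minimum quantity.
EOQ at $174.00 = 595.3 (feasible in tier 1): TC = 51,670×$174.00 + (51,670/595.3)×179 + (595.3/2)×0.30×$174.00 = $9,021,653.92.
EOQ at $151.00 = 639.0 < 980, so use break Q=980: TC = 51,670×$151.00 + (51,670/980.0)×179 + (980.0/2)×0.30×$151.00 = $7,833,804.68.
EOQ at $148.50 = 644.4 < 10000, so use break Q=10000: TC = 51,670×$148.50 + (51,670/10000.0)×179 + (10000.0/2)×0.30×$148.50 = $7,896,669.89.
Lowest total cost among the candidates is at Q = 980.0.

TC* ≈ $7,833,804.68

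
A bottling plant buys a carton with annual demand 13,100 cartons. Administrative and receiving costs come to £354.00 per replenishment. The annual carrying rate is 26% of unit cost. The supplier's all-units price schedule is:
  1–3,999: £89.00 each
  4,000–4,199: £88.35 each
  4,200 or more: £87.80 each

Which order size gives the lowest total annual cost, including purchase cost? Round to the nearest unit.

Holding cost per unit per year at price C is H = 0.26·C.
For each price level, check whether its EOQ is feasible; otherwise the best quantity at that price is the breakpoint.
EOQ at £89.00 = 633.1 (feasible in tier 1): TC = 13,100×£89.00 + (13,100/633.1)×354 + (633.1/2)×0.26×£89.00 = £1,180,549.88.
EOQ at £88.35 = 635.4 < 4000, so use break Q=4000: TC = 13,100×£88.35 + (13,100/4000.0)×354 + (4000.0/2)×0.26×£88.35 = £1,204,486.35.
EOQ at £87.80 = 637.4 < 4200, so use break Q=4200: TC = 13,100×£87.80 + (13,100/4200.0)×354 + (4200.0/2)×0.26×£87.80 = £1,199,222.94.
Lowest total cost is £1,180,549.88 at Q = 633.1.

Q* ≈ 633 cartons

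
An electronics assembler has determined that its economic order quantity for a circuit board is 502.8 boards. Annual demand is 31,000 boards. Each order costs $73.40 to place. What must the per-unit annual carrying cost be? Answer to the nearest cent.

Invert the EOQ relation Q*² = 2DS/H.
From Q* = √(2DS/H): H = 2DS / Q*² = 2 × 31,000 × 73.4 / 502.8² = 18.0010.

H ≈ $18.00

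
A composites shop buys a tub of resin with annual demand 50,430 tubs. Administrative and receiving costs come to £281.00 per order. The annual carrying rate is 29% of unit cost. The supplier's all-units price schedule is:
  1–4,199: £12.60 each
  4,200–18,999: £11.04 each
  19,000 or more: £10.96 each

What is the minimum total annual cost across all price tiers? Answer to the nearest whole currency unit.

TC* ≈ £566,845

Holding cost per unit per year at price C is H = 0.29·C.
For each price level, check whether its EOQ is feasible; otherwise the best quantity at that price is the breakpoint.
EOQ at £12.60 = 2785.0 (feasible in tier 1): TC = 50,430×£12.60 + (50,430/2785.0)×281 + (2785.0/2)×0.29×£12.60 = £645,594.46.
EOQ at £11.04 = 2975.3 < 4200, so use break Q=4200: TC = 50,430×£11.04 + (50,430/4200.0)×281 + (4200.0/2)×0.29×£11.04 = £566,844.57.
EOQ at £10.96 = 2986.1 < 19000, so use break Q=19000: TC = 50,430×£10.96 + (50,430/19000.0)×281 + (19000.0/2)×0.29×£10.96 = £583,653.43.
Lowest total cost among the candidates is at Q = 4200.0.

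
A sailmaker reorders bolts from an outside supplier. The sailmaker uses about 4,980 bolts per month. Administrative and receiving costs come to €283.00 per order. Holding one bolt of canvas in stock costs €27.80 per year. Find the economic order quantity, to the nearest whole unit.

Q* ≈ 1,103 bolts

Annual demand D = 4,980 × 12 = 59,760.
EOQ = √(2DS / H) = √(2 × 59,760 × 283 / 27.8).
= √(33,824,160 / 27.8) = √1,216,696.4029 ≈ 1103.040.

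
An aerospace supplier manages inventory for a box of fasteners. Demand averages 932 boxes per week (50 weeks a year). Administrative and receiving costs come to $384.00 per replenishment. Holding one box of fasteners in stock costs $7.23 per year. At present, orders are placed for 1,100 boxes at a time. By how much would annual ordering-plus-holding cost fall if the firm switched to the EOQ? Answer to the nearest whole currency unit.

Extra cost ≈ $4,158 per year

Annual demand D = 932 × 50 = 46,600.
EOQ = √(2DS/H) = √(2 × 46,600 × 384 / 7.23) ≈ 2224.87.
Cost at Q* = (D/Q*)S + (Q*/2)H = √(2DSH) ≈ $16,085.80.
Cost at Q = 1,100: (46,600/1,100)×384 + (1,100/2)×7.23 = $16,267.64 + $3,976.50 = $20,244.14.
Excess = $20,244.14 − $16,085.80 = $4,158.33.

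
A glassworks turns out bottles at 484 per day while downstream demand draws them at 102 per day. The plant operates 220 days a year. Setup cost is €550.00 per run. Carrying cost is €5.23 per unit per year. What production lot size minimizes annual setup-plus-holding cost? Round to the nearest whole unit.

Annual demand D = 102 × 220 = 22,440.
Production build-up factor (1 − d/p) = 1 − 102/484 = 0.7893.
Q* = √(2DS / (H(1 − d/p))) = √(2 × 22,440 × 550 / (5.23 × 0.7893)).
= √(24,684,000 / 4.1278) ≈ 2445.389.

Q* ≈ 2,445 bottles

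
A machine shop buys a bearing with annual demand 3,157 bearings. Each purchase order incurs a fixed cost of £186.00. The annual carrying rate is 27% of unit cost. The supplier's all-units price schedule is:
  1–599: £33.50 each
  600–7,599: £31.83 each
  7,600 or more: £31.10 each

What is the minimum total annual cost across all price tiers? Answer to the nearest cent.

TC* ≈ £104,044.21

Holding cost per unit per year at price C is H = 0.27·C.
For each price level, check whether its EOQ is feasible; otherwise the best quantity at that price is the breakpoint.
EOQ at £33.50 = 360.3 (feasible in tier 1): TC = 3,157×£33.50 + (3,157/360.3)×186 + (360.3/2)×0.27×£33.50 = £109,018.72.
EOQ at £31.83 = 369.7 < 600, so use break Q=600: TC = 3,157×£31.83 + (3,157/600.0)×186 + (600.0/2)×0.27×£31.83 = £104,044.21.
EOQ at £31.10 = 374.0 < 7600, so use break Q=7600: TC = 3,157×£31.10 + (3,157/7600.0)×186 + (7600.0/2)×0.27×£31.10 = £130,168.56.
Lowest total cost among the candidates is at Q = 600.0.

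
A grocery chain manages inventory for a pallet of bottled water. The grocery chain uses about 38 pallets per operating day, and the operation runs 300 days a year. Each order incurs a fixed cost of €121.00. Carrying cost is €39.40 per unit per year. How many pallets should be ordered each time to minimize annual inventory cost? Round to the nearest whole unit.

Annual demand D = 38 × 300 = 11,400.
EOQ = √(2DS / H) = √(2 × 11,400 × 121 / 39.4).
= √(2,758,800 / 39.4) = √70,020.3046 ≈ 264.614.

Q* ≈ 265 pallets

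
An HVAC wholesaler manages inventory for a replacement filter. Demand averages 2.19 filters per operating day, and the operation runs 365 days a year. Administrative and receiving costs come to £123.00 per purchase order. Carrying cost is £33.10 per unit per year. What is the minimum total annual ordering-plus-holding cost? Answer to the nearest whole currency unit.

Annual demand D = 2.19 × 365 = 799.35.
The optimal lot size = √(2DS/H) = √(2 × 799.35 × 123 / 33.1) ≈ 77.08.
At Q*, ordering cost (D/Q*)S equals holding cost (Q*/2)H, each = √(DSH/2).
Minimum total = √(2DSH) = √(2 × 799.35 × 123 × 33.1) ≈ 2551.233.

TC* ≈ £2,551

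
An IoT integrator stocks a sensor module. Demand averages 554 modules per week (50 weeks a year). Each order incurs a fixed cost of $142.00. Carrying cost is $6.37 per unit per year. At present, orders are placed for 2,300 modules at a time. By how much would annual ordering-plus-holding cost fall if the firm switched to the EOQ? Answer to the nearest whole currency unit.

Extra cost ≈ $1,957 per year

Annual demand D = 554 × 50 = 27,700.
EOQ = √(2DS/H) = √(2 × 27,700 × 142 / 6.37) ≈ 1111.29.
Cost at Q* = (D/Q*)S + (Q*/2)H = √(2DSH) ≈ $7,078.95.
Cost at Q = 2,300: (27,700/2,300)×142 + (2,300/2)×6.37 = $1,710.17 + $7,325.50 = $9,035.67.
Excess = $9,035.67 − $7,078.95 = $1,956.73.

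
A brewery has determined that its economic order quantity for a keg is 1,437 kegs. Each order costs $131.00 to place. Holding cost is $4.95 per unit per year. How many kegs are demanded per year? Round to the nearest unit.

Squaring Q* = √(2DS/H) gives Q*² = 2DS/H.
From Q* = √(2DS/H): D = Q*²H / (2S) = 1,437² × 4.95 / (2 × 131) = 39013.727.

D ≈ 39,014 kegs per year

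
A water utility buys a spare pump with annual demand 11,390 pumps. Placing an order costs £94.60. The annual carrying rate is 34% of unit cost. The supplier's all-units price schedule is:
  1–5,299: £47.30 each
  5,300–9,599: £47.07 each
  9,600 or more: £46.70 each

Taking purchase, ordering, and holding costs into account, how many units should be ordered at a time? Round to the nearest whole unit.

Q* ≈ 366 pumps

Holding cost per unit per year at price C is H = 0.34·C.
For each price level, check whether its EOQ is feasible; otherwise the best quantity at that price is the breakpoint.
EOQ at £47.30 = 366.1 (feasible in tier 1): TC = 11,390×£47.30 + (11,390/366.1)×94.6 + (366.1/2)×0.34×£47.30 = £544,633.98.
EOQ at £47.07 = 367.0 < 5300, so use break Q=5300: TC = 11,390×£47.07 + (11,390/5300.0)×94.6 + (5300.0/2)×0.34×£47.07 = £578,740.67.
EOQ at £46.70 = 368.4 < 9600, so use break Q=9600: TC = 11,390×£46.70 + (11,390/9600.0)×94.6 + (9600.0/2)×0.34×£46.70 = £608,239.64.
Lowest total cost is £544,633.98 at Q = 366.1.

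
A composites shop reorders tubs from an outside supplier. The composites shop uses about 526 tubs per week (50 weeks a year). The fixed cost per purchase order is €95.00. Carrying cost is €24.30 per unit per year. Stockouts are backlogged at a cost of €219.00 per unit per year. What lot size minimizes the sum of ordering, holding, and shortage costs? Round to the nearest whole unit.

Q* ≈ 478 tubs

Annual demand D = 526 × 50 = 26,300.
With planned backorders, Q* = √(2DS/H) · √((H+B)/B).
√(2DS/H) = √(2 × 26,300 × 95 / 24.3) = 453.473.
√((H+B)/B) = √((24.3+219)/219) = 1.0540.
Q* ≈ 477.970.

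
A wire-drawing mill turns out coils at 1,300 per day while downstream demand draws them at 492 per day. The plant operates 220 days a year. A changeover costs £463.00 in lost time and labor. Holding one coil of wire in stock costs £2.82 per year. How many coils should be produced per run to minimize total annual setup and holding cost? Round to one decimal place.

Annual demand D = 492 × 220 = 108,240.
Production build-up factor (1 − d/p) = 1 − 492/1,300 = 0.6215.
Q* = √(2DS / (H(1 − d/p))) = √(2 × 108,240 × 463 / (2.82 × 0.6215)).
= √(100,230,240 / 1.7527) ≈ 7562.072.

Q* ≈ 7,562.1 coils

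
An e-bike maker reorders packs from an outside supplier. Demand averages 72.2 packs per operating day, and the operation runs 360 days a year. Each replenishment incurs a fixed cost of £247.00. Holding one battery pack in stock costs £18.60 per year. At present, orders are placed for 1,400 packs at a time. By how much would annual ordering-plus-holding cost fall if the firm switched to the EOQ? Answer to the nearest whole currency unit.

Extra cost ≈ £2,152 per year

Annual demand D = 72.2 × 360 = 25,992.
EOQ = √(2DS/H) = √(2 × 25,992 × 247 / 18.6) ≈ 830.86.
Cost at Q* = (D/Q*)S + (Q*/2)H = √(2DSH) ≈ £15,453.96.
Cost at Q = 1,400: (25,992/1,400)×247 + (1,400/2)×18.6 = £4,585.73 + £13,020.00 = £17,605.73.
Excess = £17,605.73 − £15,453.96 = £2,151.77.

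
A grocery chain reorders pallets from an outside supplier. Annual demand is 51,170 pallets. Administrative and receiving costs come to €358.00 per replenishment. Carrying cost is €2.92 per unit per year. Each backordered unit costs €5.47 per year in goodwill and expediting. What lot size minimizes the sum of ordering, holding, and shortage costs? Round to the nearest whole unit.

Q* ≈ 4,387 pallets

With planned backorders, Q* = √(2DS/H) · √((H+B)/B).
√(2DS/H) = √(2 × 51,170 × 358 / 2.92) = 3542.198.
√((H+B)/B) = √((2.92+5.47)/5.47) = 1.2385.
Q* ≈ 4386.924.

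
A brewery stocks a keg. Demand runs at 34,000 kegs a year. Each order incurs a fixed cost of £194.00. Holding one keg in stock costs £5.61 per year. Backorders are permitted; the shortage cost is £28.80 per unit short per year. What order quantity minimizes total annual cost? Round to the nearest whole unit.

With planned backorders, Q* = √(2DS/H) · √((H+B)/B).
√(2DS/H) = √(2 × 34,000 × 194 / 5.61) = 1533.465.
√((H+B)/B) = √((5.61+28.8)/28.8) = 1.0931.
Q* ≈ 1676.177.

Q* ≈ 1,676 kegs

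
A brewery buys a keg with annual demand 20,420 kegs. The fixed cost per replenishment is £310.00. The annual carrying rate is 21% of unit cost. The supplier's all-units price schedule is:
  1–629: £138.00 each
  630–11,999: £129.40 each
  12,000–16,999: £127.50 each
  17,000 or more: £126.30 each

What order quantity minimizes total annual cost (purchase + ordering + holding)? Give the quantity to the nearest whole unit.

Q* ≈ 683 kegs

Holding cost per unit per year at price C is H = 0.21·C.
For each price level, check whether its EOQ is feasible; otherwise the best quantity at that price is the breakpoint.
Tier 1 (£138.00): EOQ = 661.0 exceeds tier's upper bound 629, so this tier is dominated.
EOQ at £129.40 = 682.6 (feasible in tier 2): TC = 20,420×£129.40 + (20,420/682.6)×310 + (682.6/2)×0.21×£129.40 = £2,660,896.15.
EOQ at £127.50 = 687.6 < 12000, so use break Q=12000: TC = 20,420×£127.50 + (20,420/12000.0)×310 + (12000.0/2)×0.21×£127.50 = £2,764,727.52.
EOQ at £126.30 = 690.9 < 17000, so use break Q=17000: TC = 20,420×£126.30 + (20,420/17000.0)×310 + (17000.0/2)×0.21×£126.30 = £2,804,863.86.
Lowest total cost is £2,660,896.15 at Q = 682.6.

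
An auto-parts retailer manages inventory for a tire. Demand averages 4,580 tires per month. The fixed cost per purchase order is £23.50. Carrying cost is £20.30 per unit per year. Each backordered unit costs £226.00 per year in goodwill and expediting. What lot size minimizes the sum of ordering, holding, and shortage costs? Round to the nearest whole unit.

Q* ≈ 372 tires

Annual demand D = 4,580 × 12 = 54,960.
With planned backorders, Q* = √(2DS/H) · √((H+B)/B).
√(2DS/H) = √(2 × 54,960 × 23.5 / 20.3) = 356.717.
√((H+B)/B) = √((20.3+226)/226) = 1.0439.
Q* ≈ 372.394.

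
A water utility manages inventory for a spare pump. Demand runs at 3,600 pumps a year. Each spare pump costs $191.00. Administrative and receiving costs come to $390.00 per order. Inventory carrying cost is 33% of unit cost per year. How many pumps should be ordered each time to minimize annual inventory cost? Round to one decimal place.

Holding cost H = 0.33 × $191.00 = $63.0300 per unit per year.
EOQ = √(2DS / H) = √(2 × 3,600 × 390 / 63.03).
= √(2,808,000 / 63.03) = √44,550.2142 ≈ 211.069.

Q* ≈ 211.1 pumps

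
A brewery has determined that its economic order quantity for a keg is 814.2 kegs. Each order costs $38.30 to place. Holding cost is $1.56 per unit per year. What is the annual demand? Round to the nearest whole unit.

D ≈ 13,501 kegs per year

Squaring Q* = √(2DS/H) gives Q*² = 2DS/H.
From Q* = √(2DS/H): D = Q*²H / (2S) = 814.2² × 1.56 / (2 × 38.3) = 13500.754.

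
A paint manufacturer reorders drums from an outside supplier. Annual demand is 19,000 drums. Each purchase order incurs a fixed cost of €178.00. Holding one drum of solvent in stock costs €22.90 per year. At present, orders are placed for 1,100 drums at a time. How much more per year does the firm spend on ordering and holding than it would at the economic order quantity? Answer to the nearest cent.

EOQ = √(2DS/H) = √(2 × 19,000 × 178 / 22.9) ≈ 543.48.
Cost at Q* = (D/Q*)S + (Q*/2)H = √(2DSH) ≈ €12,445.71.
Cost at Q = 1,100: (19,000/1,100)×178 + (1,100/2)×22.9 = €3,074.55 + €12,595.00 = €15,669.55.
Excess = €15,669.55 − €12,445.71 = €3,223.84.

Extra cost ≈ €3,223.84 per year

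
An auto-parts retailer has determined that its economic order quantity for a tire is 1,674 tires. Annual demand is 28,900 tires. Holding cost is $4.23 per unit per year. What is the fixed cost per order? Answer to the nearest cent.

The basic EOQ model gives Q* = √(2DS/H); rearrange for the unknown.
From Q* = √(2DS/H): S = Q*²H / (2D) = 1,674² × 4.23 / (2 × 28,900) = 205.0801.

S ≈ $205.08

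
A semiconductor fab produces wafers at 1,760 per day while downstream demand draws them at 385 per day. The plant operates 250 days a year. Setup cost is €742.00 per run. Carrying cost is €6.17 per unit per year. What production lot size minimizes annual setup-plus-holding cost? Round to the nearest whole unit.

Q* ≈ 5,444 wafers

Annual demand D = 385 × 250 = 96,250.
Production build-up factor (1 − d/p) = 1 − 385/1,760 = 0.7812.
Q* = √(2DS / (H(1 − d/p))) = √(2 × 96,250 × 742 / (6.17 × 0.7812)).
= √(142,835,000 / 4.8203) ≈ 5443.519.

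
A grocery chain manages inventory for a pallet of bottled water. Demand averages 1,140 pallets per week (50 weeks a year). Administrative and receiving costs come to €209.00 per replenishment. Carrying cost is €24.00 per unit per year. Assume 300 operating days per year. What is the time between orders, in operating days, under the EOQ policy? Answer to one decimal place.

Annual demand D = 1,140 × 50 = 57,000.
Q* = √(2DS/H) = √(2 × 57,000 × 209 / 24) ≈ 996.37.
Cycle time = Q*/D × 300 = 996.37 / 57,000 × 300 ≈ 5.244 days.

T ≈ 5.2 days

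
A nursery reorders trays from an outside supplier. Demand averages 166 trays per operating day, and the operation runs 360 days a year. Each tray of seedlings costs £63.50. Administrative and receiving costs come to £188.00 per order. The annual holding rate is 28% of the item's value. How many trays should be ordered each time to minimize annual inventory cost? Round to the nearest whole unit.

Annual demand D = 166 × 360 = 59,760.
Holding cost H = 0.28 × £63.50 = £17.7800 per unit per year.
EOQ = √(2DS / H) = √(2 × 59,760 × 188 / 17.78).
= √(22,469,760 / 17.78) = √1,263,766.0292 ≈ 1124.173.

Q* ≈ 1,124 trays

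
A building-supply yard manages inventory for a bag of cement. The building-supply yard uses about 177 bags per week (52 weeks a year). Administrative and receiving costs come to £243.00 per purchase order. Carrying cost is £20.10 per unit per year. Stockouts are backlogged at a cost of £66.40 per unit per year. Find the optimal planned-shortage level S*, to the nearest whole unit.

Annual demand D = 177 × 52 = 9,204.
With planned backorders, Q* = √(2DS/H) · √((H+B)/B).
√(2DS/H) = √(2 × 9,204 × 243 / 20.1) = 471.746.
√((H+B)/B) = √((20.1+66.4)/66.4) = 1.1414.
Q* ≈ 538.434.
S* = Q* · H/(H+B) = 538.434 × 20.1/86.5 ≈ 125.116.

S* ≈ 125 bags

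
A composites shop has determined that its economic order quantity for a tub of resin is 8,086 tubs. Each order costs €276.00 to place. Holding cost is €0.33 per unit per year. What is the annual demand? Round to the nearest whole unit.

D ≈ 39,088 tubs per year

The basic EOQ model gives Q* = √(2DS/H); rearrange for the unknown.
From Q* = √(2DS/H): D = Q*²H / (2S) = 8,086² × 0.33 / (2 × 276) = 39087.900.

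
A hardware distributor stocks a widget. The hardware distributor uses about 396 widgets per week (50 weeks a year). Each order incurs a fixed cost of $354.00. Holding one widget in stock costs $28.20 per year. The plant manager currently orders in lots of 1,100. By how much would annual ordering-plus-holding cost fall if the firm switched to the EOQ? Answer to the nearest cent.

Extra cost ≈ $1,999.37 per year

Annual demand D = 396 × 50 = 19,800.
EOQ = √(2DS/H) = √(2 × 19,800 × 354 / 28.2) ≈ 705.06.
Cost at Q* = (D/Q*)S + (Q*/2)H = √(2DSH) ≈ $19,882.63.
Cost at Q = 1,100: (19,800/1,100)×354 + (1,100/2)×28.2 = $6,372.00 + $15,510.00 = $21,882.00.
Excess = $21,882.00 − $19,882.63 = $1,999.37.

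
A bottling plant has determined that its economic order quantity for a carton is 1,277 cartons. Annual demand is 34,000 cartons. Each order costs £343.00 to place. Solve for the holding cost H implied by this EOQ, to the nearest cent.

Invert the EOQ relation Q*² = 2DS/H.
From Q* = √(2DS/H): H = 2DS / Q*² = 2 × 34,000 × 343 / 1,277² = 14.3028.

H ≈ £14.30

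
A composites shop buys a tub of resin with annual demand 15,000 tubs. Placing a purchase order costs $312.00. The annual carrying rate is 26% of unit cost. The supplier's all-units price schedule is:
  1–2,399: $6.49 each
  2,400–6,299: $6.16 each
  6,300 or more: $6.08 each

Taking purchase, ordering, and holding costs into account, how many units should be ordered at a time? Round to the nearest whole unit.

Q* ≈ 2,417 tubs

Holding cost per unit per year at price C is H = 0.26·C.
Candidates are each tier's EOQ (if it falls in that tier) and each price-break quantity.
EOQ at $6.49 = 2355.2 (feasible in tier 1): TC = 15,000×$6.49 + (15,000/2355.2)×312 + (2355.2/2)×0.26×$6.49 = $101,324.17.
EOQ at $6.16 = 2417.5 (feasible in tier 2): TC = 15,000×$6.16 + (15,000/2417.5)×312 + (2417.5/2)×0.26×$6.16 = $96,271.82.
EOQ at $6.08 = 2433.3 < 6300, so use break Q=6300: TC = 15,000×$6.08 + (15,000/6300.0)×312 + (6300.0/2)×0.26×$6.08 = $96,922.38.
Lowest total cost is $96,271.82 at Q = 2417.5.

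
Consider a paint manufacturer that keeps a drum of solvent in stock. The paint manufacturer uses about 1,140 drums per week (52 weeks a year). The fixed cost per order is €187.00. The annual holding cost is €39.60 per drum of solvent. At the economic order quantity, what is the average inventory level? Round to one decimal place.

Annual demand D = 1,140 × 52 = 59,280.
Q* = √(2DS/H) = √(2 × 59,280 × 187 / 39.6) ≈ 748.24.
Average inventory = Q*/2 ≈ 748.24 / 2 = 374.121.

Average inventory ≈ 374.1 drums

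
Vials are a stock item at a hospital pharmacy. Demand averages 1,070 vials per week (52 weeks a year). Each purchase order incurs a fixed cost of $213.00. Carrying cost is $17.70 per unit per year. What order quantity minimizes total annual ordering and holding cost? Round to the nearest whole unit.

Q* ≈ 1,157 vials

Annual demand D = 1,070 × 52 = 55,640.
EOQ = √(2DS / H) = √(2 × 55,640 × 213 / 17.7).
= √(23,702,640 / 17.7) = √1,339,132.2034 ≈ 1157.209.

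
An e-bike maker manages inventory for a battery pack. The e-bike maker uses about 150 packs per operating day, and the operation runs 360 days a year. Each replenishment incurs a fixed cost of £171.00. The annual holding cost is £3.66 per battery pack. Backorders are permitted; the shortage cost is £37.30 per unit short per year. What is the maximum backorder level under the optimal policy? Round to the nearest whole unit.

S* ≈ 210 packs

Annual demand D = 150 × 360 = 54,000.
With planned backorders, Q* = √(2DS/H) · √((H+B)/B).
√(2DS/H) = √(2 × 54,000 × 171 / 3.66) = 2246.308.
√((H+B)/B) = √((3.66+37.3)/37.3) = 1.0479.
Q* ≈ 2353.938.
S* = Q* · H/(H+B) = 2353.938 × 3.66/40.96 ≈ 210.337.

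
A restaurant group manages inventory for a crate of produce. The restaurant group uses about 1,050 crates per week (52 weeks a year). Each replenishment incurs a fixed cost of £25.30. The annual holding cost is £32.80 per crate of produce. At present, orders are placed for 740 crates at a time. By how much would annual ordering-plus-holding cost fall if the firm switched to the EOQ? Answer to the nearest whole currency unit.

Annual demand D = 1,050 × 52 = 54,600.
EOQ = √(2DS/H) = √(2 × 54,600 × 25.3 / 32.8) ≈ 290.22.
Cost at Q* = (D/Q*)S + (Q*/2)H = √(2DSH) ≈ £9,519.38.
Cost at Q = 740: (54,600/740)×25.3 + (740/2)×32.8 = £1,866.73 + £12,136.00 = £14,002.73.
Excess = £14,002.73 − £9,519.38 = £4,483.35.

Extra cost ≈ £4,483 per year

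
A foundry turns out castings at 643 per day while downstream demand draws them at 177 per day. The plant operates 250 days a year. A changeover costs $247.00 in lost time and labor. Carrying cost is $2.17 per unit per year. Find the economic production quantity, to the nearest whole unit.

Annual demand D = 177 × 250 = 44,250.
Production build-up factor (1 − d/p) = 1 − 177/643 = 0.7247.
Q* = √(2DS / (H(1 − d/p))) = √(2 × 44,250 × 247 / (2.17 × 0.7247)).
= √(21,859,500 / 1.5727) ≈ 3728.231.

Q* ≈ 3,728 castings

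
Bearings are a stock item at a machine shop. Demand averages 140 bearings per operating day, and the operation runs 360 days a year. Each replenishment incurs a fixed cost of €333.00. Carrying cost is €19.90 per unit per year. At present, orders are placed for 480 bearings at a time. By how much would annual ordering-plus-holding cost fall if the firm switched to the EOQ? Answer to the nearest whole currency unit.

Extra cost ≈ €13,896 per year

Annual demand D = 140 × 360 = 50,400.
EOQ = √(2DS/H) = √(2 × 50,400 × 333 / 19.9) ≈ 1298.75.
Cost at Q* = (D/Q*)S + (Q*/2)H = √(2DSH) ≈ €25,845.14.
Cost at Q = 480: (50,400/480)×333 + (480/2)×19.9 = €34,965.00 + €4,776.00 = €39,741.00.
Excess = €39,741.00 − €25,845.14 = €13,895.86.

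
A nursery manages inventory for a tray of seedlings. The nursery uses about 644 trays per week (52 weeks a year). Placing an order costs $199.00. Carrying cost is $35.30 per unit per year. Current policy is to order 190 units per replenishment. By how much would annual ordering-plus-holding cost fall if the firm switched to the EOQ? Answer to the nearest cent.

Extra cost ≈ $16,737.08 per year

Annual demand D = 644 × 52 = 33,488.
EOQ = √(2DS/H) = √(2 × 33,488 × 199 / 35.3) ≈ 614.47.
Cost at Q* = (D/Q*)S + (Q*/2)H = √(2DSH) ≈ $21,690.70.
Cost at Q = 190: (33,488/190)×199 + (190/2)×35.3 = $35,074.27 + $3,353.50 = $38,427.77.
Excess = $38,427.77 − $21,690.70 = $16,737.08.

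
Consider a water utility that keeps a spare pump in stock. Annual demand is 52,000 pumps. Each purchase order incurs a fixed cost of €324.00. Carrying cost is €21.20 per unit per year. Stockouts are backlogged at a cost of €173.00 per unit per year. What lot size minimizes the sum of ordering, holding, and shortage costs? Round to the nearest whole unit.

With planned backorders, Q* = √(2DS/H) · √((H+B)/B).
√(2DS/H) = √(2 × 52,000 × 324 / 21.2) = 1260.728.
√((H+B)/B) = √((21.2+173)/173) = 1.0595.
Q* ≈ 1335.743.

Q* ≈ 1,336 pumps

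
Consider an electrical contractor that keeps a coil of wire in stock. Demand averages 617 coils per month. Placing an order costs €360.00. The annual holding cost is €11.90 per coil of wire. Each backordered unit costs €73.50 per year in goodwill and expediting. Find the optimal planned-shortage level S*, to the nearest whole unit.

Annual demand D = 617 × 12 = 7,404.
With planned backorders, Q* = √(2DS/H) · √((H+B)/B).
√(2DS/H) = √(2 × 7,404 × 360 / 11.9) = 669.308.
√((H+B)/B) = √((11.9+73.5)/73.5) = 1.0779.
Q* ≈ 721.458.
S* = Q* · H/(H+B) = 721.458 × 11.9/85.4 ≈ 100.531.

S* ≈ 101 coils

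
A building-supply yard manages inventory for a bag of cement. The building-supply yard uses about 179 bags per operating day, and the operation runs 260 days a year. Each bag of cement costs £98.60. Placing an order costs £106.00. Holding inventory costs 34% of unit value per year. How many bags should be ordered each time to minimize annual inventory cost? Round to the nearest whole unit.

Q* ≈ 543 bags

Annual demand D = 179 × 260 = 46,540.
Holding cost H = 0.34 × £98.60 = £33.5240 per unit per year.
EOQ = √(2DS / H) = √(2 × 46,540 × 106 / 33.524).
= √(9,866,480 / 33.524) = √294,310.9414 ≈ 542.504.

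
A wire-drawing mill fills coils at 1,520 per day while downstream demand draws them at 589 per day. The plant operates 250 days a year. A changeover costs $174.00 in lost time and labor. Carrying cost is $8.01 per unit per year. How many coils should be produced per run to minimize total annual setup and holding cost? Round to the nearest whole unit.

Annual demand D = 589 × 250 = 147,250.
Production build-up factor (1 − d/p) = 1 − 589/1,520 = 0.6125.
Q* = √(2DS / (H(1 − d/p))) = √(2 × 147,250 × 174 / (8.01 × 0.6125)).
= √(51,243,000 / 4.9061) ≈ 3231.826.

Q* ≈ 3,232 coils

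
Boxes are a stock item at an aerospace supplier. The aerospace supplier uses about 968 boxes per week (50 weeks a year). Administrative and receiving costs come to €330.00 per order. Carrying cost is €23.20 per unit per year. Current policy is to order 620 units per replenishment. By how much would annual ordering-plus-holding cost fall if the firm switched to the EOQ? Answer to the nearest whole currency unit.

Annual demand D = 968 × 50 = 48,400.
EOQ = √(2DS/H) = √(2 × 48,400 × 330 / 23.2) ≈ 1173.41.
Cost at Q* = (D/Q*)S + (Q*/2)H = √(2DSH) ≈ €27,223.17.
Cost at Q = 620: (48,400/620)×330 + (620/2)×23.2 = €25,761.29 + €7,192.00 = €32,953.29.
Excess = €32,953.29 − €27,223.17 = €5,730.12.

Extra cost ≈ €5,730 per year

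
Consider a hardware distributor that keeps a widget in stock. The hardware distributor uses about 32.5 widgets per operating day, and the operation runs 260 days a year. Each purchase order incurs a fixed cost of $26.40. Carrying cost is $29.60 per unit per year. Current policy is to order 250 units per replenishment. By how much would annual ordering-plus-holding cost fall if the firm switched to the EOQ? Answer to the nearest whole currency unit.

Annual demand D = 32.5 × 260 = 8,450.
EOQ = √(2DS/H) = √(2 × 8,450 × 26.4 / 29.6) ≈ 122.77.
Cost at Q* = (D/Q*)S + (Q*/2)H = √(2DSH) ≈ $3,634.05.
Cost at Q = 250: (8,450/250)×26.4 + (250/2)×29.6 = $892.32 + $3,700.00 = $4,592.32.
Excess = $4,592.32 − $3,634.05 = $958.27.

Extra cost ≈ $958 per year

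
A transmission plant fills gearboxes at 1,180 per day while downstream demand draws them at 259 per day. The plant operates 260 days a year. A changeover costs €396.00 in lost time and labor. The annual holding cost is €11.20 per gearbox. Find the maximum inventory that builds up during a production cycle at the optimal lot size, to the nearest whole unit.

Annual demand D = 259 × 260 = 67,340.
Production build-up factor (1 − d/p) = 1 − 259/1,180 = 0.7805.
Q* = √(2DS / (H(1 − d/p))) = √(2 × 67,340 × 396 / (11.2 × 0.7805)).
= √(53,333,280 / 8.7417) ≈ 2470.025.
Maximum inventory = Q*(1 − d/p) = 2470.025 × 0.7805 ≈ 1927.875.

I_max ≈ 1,928 gearboxes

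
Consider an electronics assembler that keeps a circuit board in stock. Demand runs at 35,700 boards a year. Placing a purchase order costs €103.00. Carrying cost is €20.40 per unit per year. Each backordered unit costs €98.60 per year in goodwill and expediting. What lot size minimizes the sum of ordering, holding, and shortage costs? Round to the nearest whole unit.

Q* ≈ 660 boards

With planned backorders, Q* = √(2DS/H) · √((H+B)/B).
√(2DS/H) = √(2 × 35,700 × 103 / 20.4) = 600.417.
√((H+B)/B) = √((20.4+98.6)/98.6) = 1.0986.
Q* ≈ 659.611.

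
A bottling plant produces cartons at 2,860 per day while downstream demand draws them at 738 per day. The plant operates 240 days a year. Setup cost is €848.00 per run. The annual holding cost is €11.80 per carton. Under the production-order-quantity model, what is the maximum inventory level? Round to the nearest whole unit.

I_max ≈ 4,346 cartons

Annual demand D = 738 × 240 = 177,120.
Production build-up factor (1 − d/p) = 1 − 738/2,860 = 0.7420.
Q* = √(2DS / (H(1 − d/p))) = √(2 × 177,120 × 848 / (11.8 × 0.7420)).
= √(300,395,520 / 8.7551) ≈ 5857.551.
Maximum inventory = Q*(1 − d/p) = 5857.551 × 0.7420 ≈ 4346.057.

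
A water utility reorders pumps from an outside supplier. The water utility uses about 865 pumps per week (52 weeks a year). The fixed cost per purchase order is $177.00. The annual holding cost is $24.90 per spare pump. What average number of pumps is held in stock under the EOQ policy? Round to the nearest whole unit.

Average inventory ≈ 400 pumps

Annual demand D = 865 × 52 = 44,980.
EOQ = √(2DS/H) = √(2 × 44,980 × 177 / 24.9) ≈ 799.67.
Average inventory = Q*/2 ≈ 799.67 / 2 = 399.836.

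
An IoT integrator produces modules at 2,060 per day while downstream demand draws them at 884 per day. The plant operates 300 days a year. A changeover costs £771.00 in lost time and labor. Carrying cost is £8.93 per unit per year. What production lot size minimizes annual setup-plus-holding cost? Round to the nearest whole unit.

Q* ≈ 8,956 modules

Annual demand D = 884 × 300 = 265,200.
Production build-up factor (1 − d/p) = 1 − 884/2,060 = 0.5709.
Q* = √(2DS / (H(1 − d/p))) = √(2 × 265,200 × 771 / (8.93 × 0.5709)).
= √(408,938,400 / 5.0979) ≈ 8956.394.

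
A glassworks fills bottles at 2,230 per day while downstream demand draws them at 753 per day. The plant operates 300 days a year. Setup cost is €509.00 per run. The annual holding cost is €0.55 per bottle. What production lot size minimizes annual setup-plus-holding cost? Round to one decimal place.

Annual demand D = 753 × 300 = 225,900.
Production build-up factor (1 − d/p) = 1 − 753/2,230 = 0.6623.
Q* = √(2DS / (H(1 − d/p))) = √(2 × 225,900 × 509 / (0.55 × 0.6623)).
= √(229,966,200 / 0.3643) ≈ 25125.392.

Q* ≈ 25,125.4 bottles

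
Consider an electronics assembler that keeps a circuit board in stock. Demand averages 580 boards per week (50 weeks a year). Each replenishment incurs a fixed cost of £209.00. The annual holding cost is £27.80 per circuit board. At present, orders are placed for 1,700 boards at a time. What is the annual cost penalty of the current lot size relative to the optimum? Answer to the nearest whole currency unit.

Annual demand D = 580 × 50 = 29,000.
EOQ = √(2DS/H) = √(2 × 29,000 × 209 / 27.8) ≈ 660.34.
Cost at Q* = (D/Q*)S + (Q*/2)H = √(2DSH) ≈ £18,357.33.
Cost at Q = 1,700: (29,000/1,700)×209 + (1,700/2)×27.8 = £3,565.29 + £23,630.00 = £27,195.29.
Excess = £27,195.29 − £18,357.33 = £8,837.96.

Extra cost ≈ £8,838 per year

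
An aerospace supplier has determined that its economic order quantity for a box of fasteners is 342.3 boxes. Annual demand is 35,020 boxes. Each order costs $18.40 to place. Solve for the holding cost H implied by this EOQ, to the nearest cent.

H ≈ $11.00

Invert the EOQ relation Q*² = 2DS/H.
From Q* = √(2DS/H): H = 2DS / Q*² = 2 × 35,020 × 18.4 / 342.3² = 10.9989.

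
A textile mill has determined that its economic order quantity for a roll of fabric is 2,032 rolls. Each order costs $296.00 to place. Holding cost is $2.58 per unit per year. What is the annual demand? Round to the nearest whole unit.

The basic EOQ model gives Q* = √(2DS/H); rearrange for the unknown.
From Q* = √(2DS/H): D = Q*²H / (2S) = 2,032² × 2.58 / (2 × 296) = 17994.733.

D ≈ 17,995 rolls per year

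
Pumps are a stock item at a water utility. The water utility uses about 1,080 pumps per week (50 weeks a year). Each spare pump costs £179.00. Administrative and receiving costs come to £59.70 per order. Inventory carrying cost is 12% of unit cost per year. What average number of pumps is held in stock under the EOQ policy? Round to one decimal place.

Average inventory ≈ 273.9 pumps

Annual demand D = 1,080 × 50 = 54,000.
Holding cost H = 0.12 × £179.00 = £21.4800 per unit per year.
EOQ = √(2DS/H) = √(2 × 54,000 × 59.7 / 21.48) ≈ 547.88.
Average inventory = Q*/2 ≈ 547.88 / 2 = 273.938.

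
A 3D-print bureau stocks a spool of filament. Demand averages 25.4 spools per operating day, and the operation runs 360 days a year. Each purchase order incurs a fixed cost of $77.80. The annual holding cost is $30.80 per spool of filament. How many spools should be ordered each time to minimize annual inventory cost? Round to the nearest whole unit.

Q* ≈ 215 spools

Annual demand D = 25.4 × 360 = 9,144.
EOQ = √(2DS / H) = √(2 × 9,144 × 77.8 / 30.8).
= √(1,422,806.4 / 30.8) = √46,195.013 ≈ 214.930.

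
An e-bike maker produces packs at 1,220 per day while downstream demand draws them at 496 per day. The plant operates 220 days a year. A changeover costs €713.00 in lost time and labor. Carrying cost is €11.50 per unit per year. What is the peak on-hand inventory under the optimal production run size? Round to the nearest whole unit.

Annual demand D = 496 × 220 = 109,120.
Production build-up factor (1 − d/p) = 1 − 496/1,220 = 0.5934.
Q* = √(2DS / (H(1 − d/p))) = √(2 × 109,120 × 713 / (11.5 × 0.5934)).
= √(155,605,120 / 6.8246) ≈ 4775.003.
Maximum inventory = Q*(1 − d/p) = 4775.003 × 0.5934 ≈ 2833.690.

I_max ≈ 2,834 packs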